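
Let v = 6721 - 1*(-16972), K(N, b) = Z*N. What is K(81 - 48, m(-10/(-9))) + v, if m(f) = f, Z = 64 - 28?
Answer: 24881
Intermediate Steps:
Z = 36
K(N, b) = 36*N
v = 23693 (v = 6721 + 16972 = 23693)
K(81 - 48, m(-10/(-9))) + v = 36*(81 - 48) + 23693 = 36*33 + 23693 = 1188 + 23693 = 24881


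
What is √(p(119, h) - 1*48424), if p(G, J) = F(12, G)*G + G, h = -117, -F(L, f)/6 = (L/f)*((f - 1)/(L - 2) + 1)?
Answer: I*√1230665/5 ≈ 221.87*I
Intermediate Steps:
F(L, f) = -6*L*(1 + (-1 + f)/(-2 + L))/f (F(L, f) = -6*L/f*((f - 1)/(L - 2) + 1) = -6*L/f*((-1 + f)/(-2 + L) + 1) = -6*L/f*(1 + (-1 + f)/(-2 + L)) = -6*L*(1 + (-1 + f)/(-2 + L))/f)
p(G, J) = -324/5 - 31*G/5 (p(G, J) = (6*12*(3 - 1*12 - G)/(G*(-2 + 12)))*G + G = (6*12*(3 - 12 - G)/(G*10))*G + G = (6*12*(⅒)*(-9 - G)/G)*G + G = (36*(-9 - G)/(5*G))*G + G = (-324/5 - 36*G/5) + G = -324/5 - 31*G/5)
√(p(119, h) - 1*48424) = √((-324/5 - 31/5*119) - 1*48424) = √((-324/5 - 3689/5) - 48424) = √(-4013/5 - 48424) = √(-246133/5) = I*√1230665/5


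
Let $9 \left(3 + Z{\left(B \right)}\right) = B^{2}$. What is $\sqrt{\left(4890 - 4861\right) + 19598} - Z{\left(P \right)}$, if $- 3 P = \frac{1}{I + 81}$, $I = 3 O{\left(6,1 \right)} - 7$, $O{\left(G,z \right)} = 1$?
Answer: $\frac{1440746}{480249} + \sqrt{19627} \approx 143.1$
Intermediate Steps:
$I = -4$ ($I = 3 \cdot 1 - 7 = 3 - 7 = -4$)
$P = - \frac{1}{231}$ ($P = - \frac{1}{3 \left(-4 + 81\right)} = - \frac{1}{3 \cdot 77} = \left(- \frac{1}{3}\right) \frac{1}{77} = - \frac{1}{231} \approx -0.004329$)
$Z{\left(B \right)} = -3 + \frac{B^{2}}{9}$
$\sqrt{\left(4890 - 4861\right) + 19598} - Z{\left(P \right)} = \sqrt{\left(4890 - 4861\right) + 19598} - \left(-3 + \frac{\left(- \frac{1}{231}\right)^{2}}{9}\right) = \sqrt{\left(4890 - 4861\right) + 19598} - \left(-3 + \frac{1}{9} \cdot \frac{1}{53361}\right) = \sqrt{29 + 19598} - \left(-3 + \frac{1}{480249}\right) = \sqrt{19627} - - \frac{1440746}{480249} = \sqrt{19627} + \frac{1440746}{480249} = \frac{1440746}{480249} + \sqrt{19627}$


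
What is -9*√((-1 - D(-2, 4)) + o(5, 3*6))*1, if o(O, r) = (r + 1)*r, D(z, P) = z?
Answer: -63*√7 ≈ -166.68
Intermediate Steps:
o(O, r) = r*(1 + r) (o(O, r) = (1 + r)*r = r*(1 + r))
-9*√((-1 - D(-2, 4)) + o(5, 3*6))*1 = -9*√((-1 - 1*(-2)) + (3*6)*(1 + 3*6))*1 = -9*√((-1 + 2) + 18*(1 + 18))*1 = -9*√(1 + 18*19)*1 = -9*√(1 + 342)*1 = -63*√7*1 = -63*√7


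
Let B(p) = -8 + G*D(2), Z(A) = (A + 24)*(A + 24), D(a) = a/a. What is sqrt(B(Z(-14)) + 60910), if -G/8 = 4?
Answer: sqrt(60870) ≈ 246.72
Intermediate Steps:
G = -32 (G = -8*4 = -32)
D(a) = 1
Z(A) = (24 + A)**2 (Z(A) = (24 + A)*(24 + A) = (24 + A)**2)
B(p) = -40 (B(p) = -8 - 32*1 = -8 - 32 = -40)
sqrt(B(Z(-14)) + 60910) = sqrt(-40 + 60910) = sqrt(60870)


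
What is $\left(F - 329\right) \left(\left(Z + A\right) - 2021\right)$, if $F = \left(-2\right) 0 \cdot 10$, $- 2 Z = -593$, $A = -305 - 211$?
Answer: $\frac{1474249}{2} \approx 7.3712 \cdot 10^{5}$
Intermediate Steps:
$A = -516$ ($A = -305 - 211 = -516$)
$Z = \frac{593}{2}$ ($Z = \left(- \frac{1}{2}\right) \left(-593\right) = \frac{593}{2} \approx 296.5$)
$F = 0$ ($F = 0 \cdot 10 = 0$)
$\left(F - 329\right) \left(\left(Z + A\right) - 2021\right) = \left(0 - 329\right) \left(\left(\frac{593}{2} - 516\right) - 2021\right) = - 329 \left(- \frac{439}{2} - 2021\right) = \left(-329\right) \left(- \frac{4481}{2}\right) = \frac{1474249}{2}$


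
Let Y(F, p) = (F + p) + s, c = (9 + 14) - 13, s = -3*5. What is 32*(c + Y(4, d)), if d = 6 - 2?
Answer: 96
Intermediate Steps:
s = -15
c = 10 (c = 23 - 13 = 10)
d = 4
Y(F, p) = -15 + F + p (Y(F, p) = (F + p) - 15 = -15 + F + p)
32*(c + Y(4, d)) = 32*(10 + (-15 + 4 + 4)) = 32*(10 - 7) = 32*3 = 96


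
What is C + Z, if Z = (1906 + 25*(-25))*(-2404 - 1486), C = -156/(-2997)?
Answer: -4978106858/999 ≈ -4.9831e+6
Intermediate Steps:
C = 52/999 (C = -156*(-1/2997) = 52/999 ≈ 0.052052)
Z = -4983090 (Z = (1906 - 625)*(-3890) = 1281*(-3890) = -4983090)
C + Z = 52/999 - 4983090 = -4978106858/999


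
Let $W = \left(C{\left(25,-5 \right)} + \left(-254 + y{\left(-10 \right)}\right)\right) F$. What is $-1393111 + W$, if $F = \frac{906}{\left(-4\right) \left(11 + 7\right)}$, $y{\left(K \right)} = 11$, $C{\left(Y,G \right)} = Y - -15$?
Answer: $- \frac{16686679}{12} \approx -1.3906 \cdot 10^{6}$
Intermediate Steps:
$C{\left(Y,G \right)} = 15 + Y$ ($C{\left(Y,G \right)} = Y + 15 = 15 + Y$)
$F = - \frac{151}{12}$ ($F = \frac{906}{\left(-4\right) 18} = \frac{906}{-72} = 906 \left(- \frac{1}{72}\right) = - \frac{151}{12} \approx -12.583$)
$W = \frac{30653}{12}$ ($W = \left(\left(15 + 25\right) + \left(-254 + 11\right)\right) \left(- \frac{151}{12}\right) = \left(40 - 243\right) \left(- \frac{151}{12}\right) = \left(-203\right) \left(- \frac{151}{12}\right) = \frac{30653}{12} \approx 2554.4$)
$-1393111 + W = -1393111 + \frac{30653}{12} = - \frac{16686679}{12}$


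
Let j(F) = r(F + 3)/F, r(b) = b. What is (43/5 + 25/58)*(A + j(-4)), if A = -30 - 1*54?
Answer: -175473/232 ≈ -756.35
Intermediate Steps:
A = -84 (A = -30 - 54 = -84)
j(F) = (3 + F)/F (j(F) = (F + 3)/F = (3 + F)/F)
(43/5 + 25/58)*(A + j(-4)) = (43/5 + 25/58)*(-84 + (3 - 4)/(-4)) = (43*(1/5) + 25*(1/58))*(-84 - 1/4*(-1)) = (43/5 + 25/58)*(-84 + 1/4) = (2619/290)*(-335/4) = -175473/232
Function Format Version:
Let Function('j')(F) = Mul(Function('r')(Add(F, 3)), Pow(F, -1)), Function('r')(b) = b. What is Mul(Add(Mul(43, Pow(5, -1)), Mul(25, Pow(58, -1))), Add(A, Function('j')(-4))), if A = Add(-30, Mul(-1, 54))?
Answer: Rational(-175473, 232) ≈ -756.35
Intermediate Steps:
A = -84 (A = Add(-30, -54) = -84)
Function('j')(F) = Mul(Pow(F, -1), Add(3, F)) (Function('j')(F) = Mul(Add(F, 3), Pow(F, -1)) = Mul(Add(3, F), Pow(F, -1)) = Mul(Pow(F, -1), Add(3, F)))
Mul(Add(Mul(43, Pow(5, -1)), Mul(25, Pow(58, -1))), Add(A, Function('j')(-4))) = Mul(Add(Mul(43, Pow(5, -1)), Mul(25, Pow(58, -1))), Add(-84, Mul(Pow(-4, -1), Add(3, -4)))) = Mul(Add(Mul(43, Rational(1, 5)), Mul(25, Rational(1, 58))), Add(-84, Mul(Rational(-1, 4), -1))) = Mul(Add(Rational(43, 5), Rational(25, 58)), Add(-84, Rational(1, 4))) = Mul(Rational(2619, 290), Rational(-335, 4)) = Rational(-175473, 232)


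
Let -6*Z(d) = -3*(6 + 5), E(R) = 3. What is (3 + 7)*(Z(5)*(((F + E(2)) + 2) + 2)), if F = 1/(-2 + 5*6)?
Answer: 10835/28 ≈ 386.96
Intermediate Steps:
F = 1/28 (F = 1/(-2 + 30) = 1/28 ≈ 0.035714)
Z(d) = 11/2 (Z(d) = -(-1)*(6 + 5)/2 = -(-1)*11/2 = -⅙*(-33) = 11/2)
(3 + 7)*(Z(5)*(((F + E(2)) + 2) + 2)) = (3 + 7)*(11*(((1/28 + 3) + 2) + 2)/2) = 10*(11*((85/28 + 2) + 2)/2) = 10*(11*(141/28 + 2)/2) = 10*((11/2)*(197/28)) = 10*(2167/56) = 10835/28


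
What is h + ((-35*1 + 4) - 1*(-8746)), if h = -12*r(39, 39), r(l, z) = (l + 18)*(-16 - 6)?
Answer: 23763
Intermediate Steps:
r(l, z) = -396 - 22*l (r(l, z) = (18 + l)*(-22) = -396 - 22*l)
h = 15048 (h = -12*(-396 - 22*39) = -12*(-396 - 858) = -12*(-1254) = 15048)
h + ((-35*1 + 4) - 1*(-8746)) = 15048 + ((-35*1 + 4) - 1*(-8746)) = 15048 + ((-35 + 4) + 8746) = 15048 + (-31 + 8746) = 15048 + 8715 = 23763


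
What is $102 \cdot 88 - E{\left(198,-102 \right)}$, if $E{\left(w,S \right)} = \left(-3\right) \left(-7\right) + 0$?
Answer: $8955$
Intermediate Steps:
$E{\left(w,S \right)} = 21$ ($E{\left(w,S \right)} = 21 + 0 = 21$)
$102 \cdot 88 - E{\left(198,-102 \right)} = 102 \cdot 88 - 21 = 8976 - 21 = 8955$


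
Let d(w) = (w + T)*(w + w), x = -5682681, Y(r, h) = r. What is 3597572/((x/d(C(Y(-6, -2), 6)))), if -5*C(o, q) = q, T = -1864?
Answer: -134203825888/47355675 ≈ -2834.0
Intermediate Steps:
C(o, q) = -q/5
d(w) = 2*w*(-1864 + w) (d(w) = (w - 1864)*(w + w) = (-1864 + w)*(2*w) = 2*w*(-1864 + w))
3597572/((x/d(C(Y(-6, -2), 6)))) = 3597572/((-5682681*(-5/(12*(-1864 - 1/5*6))))) = 3597572/((-5682681*(-5/(12*(-1864 - 6/5))))) = 3597572/((-5682681/(2*(-6/5)*(-9326/5)))) = 3597572/((-5682681/111912/25)) = 3597572/((-5682681*25/111912)) = 3597572/(-47355675/37304) = 3597572*(-37304/47355675) = -134203825888/47355675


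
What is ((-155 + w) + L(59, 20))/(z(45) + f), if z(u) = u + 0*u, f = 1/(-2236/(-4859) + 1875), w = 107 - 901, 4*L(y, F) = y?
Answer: -791971199/38147312 ≈ -20.761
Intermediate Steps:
L(y, F) = y/4
w = -794
f = 113/211927 (f = 1/(-2236*(-1/4859) + 1875) = 1/(52/113 + 1875) = 1/(211927/113) = 113/211927 ≈ 0.00053320)
z(u) = u (z(u) = u + 0 = u)
((-155 + w) + L(59, 20))/(z(45) + f) = ((-155 - 794) + (¼)*59)/(45 + 113/211927) = (-949 + 59/4)/(9536828/211927) = -3737/4*211927/9536828 = -791971199/38147312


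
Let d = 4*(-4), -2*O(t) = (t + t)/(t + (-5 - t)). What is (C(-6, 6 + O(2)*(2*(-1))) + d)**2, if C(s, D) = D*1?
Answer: 2916/25 ≈ 116.64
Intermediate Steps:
O(t) = t/5 (O(t) = -(t + t)/(2*(t + (-5 - t))) = -2*t/(2*(-5)) = -2*t*(-1)/(2*5) = -(-1)*t/5 = t/5)
C(s, D) = D
d = -16
(C(-6, 6 + O(2)*(2*(-1))) + d)**2 = ((6 + ((1/5)*2)*(2*(-1))) - 16)**2 = ((6 + (2/5)*(-2)) - 16)**2 = ((6 - 4/5) - 16)**2 = (26/5 - 16)**2 = (-54/5)**2 = 2916/25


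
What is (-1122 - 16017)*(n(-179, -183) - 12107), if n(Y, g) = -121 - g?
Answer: 206439255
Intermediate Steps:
(-1122 - 16017)*(n(-179, -183) - 12107) = (-1122 - 16017)*((-121 - 1*(-183)) - 12107) = -17139*((-121 + 183) - 12107) = -17139*(62 - 12107) = -17139*(-12045) = 206439255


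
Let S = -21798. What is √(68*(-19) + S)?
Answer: I*√23090 ≈ 151.95*I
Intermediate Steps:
√(68*(-19) + S) = √(68*(-19) - 21798) = √(-1292 - 21798) = √(-23090) = I*√23090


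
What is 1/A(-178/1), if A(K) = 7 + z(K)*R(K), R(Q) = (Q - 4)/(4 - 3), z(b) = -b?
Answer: -1/32389 ≈ -3.0875e-5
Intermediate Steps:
R(Q) = -4 + Q (R(Q) = (-4 + Q)/1 = (-4 + Q)*1 = -4 + Q)
A(K) = 7 - K*(-4 + K) (A(K) = 7 + (-K)*(-4 + K) = 7 - K*(-4 + K))
1/A(-178/1) = 1/(7 - (-178/1)*(-4 - 178/1)) = 1/(7 - (-178*1)*(-4 - 178*1)) = 1/(7 - 1*(-178)*(-4 - 178)) = 1/(7 - 1*(-178)*(-182)) = 1/(7 - 32396) = 1/(-32389) = -1/32389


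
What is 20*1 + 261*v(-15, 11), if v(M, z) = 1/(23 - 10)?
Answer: 521/13 ≈ 40.077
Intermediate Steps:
v(M, z) = 1/13
20*1 + 261*v(-15, 11) = 20*1 + 261*(1/13) = 20 + 261/13 = 521/13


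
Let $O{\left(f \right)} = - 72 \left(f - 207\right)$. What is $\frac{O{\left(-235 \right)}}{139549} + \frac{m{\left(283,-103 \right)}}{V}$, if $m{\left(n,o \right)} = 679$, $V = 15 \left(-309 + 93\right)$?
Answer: $\frac{8355989}{452138760} \approx 0.018481$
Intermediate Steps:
$O{\left(f \right)} = 14904 - 72 f$ ($O{\left(f \right)} = - 72 \left(-207 + f\right) = 14904 - 72 f$)
$V = -3240$ ($V = 15 \left(-216\right) = -3240$)
$\frac{O{\left(-235 \right)}}{139549} + \frac{m{\left(283,-103 \right)}}{V} = \frac{14904 - -16920}{139549} + \frac{679}{-3240} = \left(14904 + 16920\right) \frac{1}{139549} + 679 \left(- \frac{1}{3240}\right) = 31824 \cdot \frac{1}{139549} - \frac{679}{3240} = \frac{31824}{139549} - \frac{679}{3240} = \frac{8355989}{452138760}$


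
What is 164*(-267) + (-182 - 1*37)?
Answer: -44007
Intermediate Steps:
164*(-267) + (-182 - 1*37) = -43788 + (-182 - 37) = -43788 - 219 = -44007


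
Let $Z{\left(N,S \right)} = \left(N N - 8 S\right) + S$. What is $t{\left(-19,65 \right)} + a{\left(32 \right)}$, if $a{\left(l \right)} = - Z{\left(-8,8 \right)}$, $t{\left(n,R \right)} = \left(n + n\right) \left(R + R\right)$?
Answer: $-4948$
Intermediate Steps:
$t{\left(n,R \right)} = 4 R n$ ($t{\left(n,R \right)} = 2 n 2 R = 4 R n$)
$Z{\left(N,S \right)} = N^{2} - 7 S$ ($Z{\left(N,S \right)} = \left(N^{2} - 8 S\right) + S = N^{2} - 7 S$)
$a{\left(l \right)} = -8$ ($a{\left(l \right)} = - (\left(-8\right)^{2} - 56) = - (64 - 56) = \left(-1\right) 8 = -8$)
$t{\left(-19,65 \right)} + a{\left(32 \right)} = 4 \cdot 65 \left(-19\right) - 8 = -4940 - 8 = -4948$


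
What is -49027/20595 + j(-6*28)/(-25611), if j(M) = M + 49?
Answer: -139242188/58606505 ≈ -2.3759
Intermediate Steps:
j(M) = 49 + M
-49027/20595 + j(-6*28)/(-25611) = -49027/20595 + (49 - 6*28)/(-25611) = -49027*1/20595 + (49 - 168)*(-1/25611) = -49027/20595 - 119*(-1/25611) = -49027/20595 + 119/25611 = -139242188/58606505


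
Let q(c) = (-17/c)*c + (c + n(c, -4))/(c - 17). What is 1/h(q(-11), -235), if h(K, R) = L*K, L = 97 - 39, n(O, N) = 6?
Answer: -14/13659 ≈ -0.0010250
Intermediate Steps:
L = 58
q(c) = -17 + (6 + c)/(-17 + c) (q(c) = (-17/c)*c + (c + 6)/(c - 17) = -17 + (6 + c)/(-17 + c))
h(K, R) = 58*K
1/h(q(-11), -235) = 1/(58*((295 - 16*(-11))/(-17 - 11))) = 1/(58*((295 + 176)/(-28))) = 1/(58*(-1/28*471)) = 1/(58*(-471/28)) = 1/(-13659/14) = -14/13659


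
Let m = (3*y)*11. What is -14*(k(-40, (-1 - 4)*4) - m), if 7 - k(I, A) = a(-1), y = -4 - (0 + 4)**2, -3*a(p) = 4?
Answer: -28070/3 ≈ -9356.7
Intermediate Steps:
a(p) = -4/3 (a(p) = -1/3*4 = -4/3)
y = -20 (y = -4 - 1*4**2 = -4 - 1*16 = -4 - 16 = -20)
m = -660 (m = (3*(-20))*11 = -60*11 = -660)
k(I, A) = 25/3 (k(I, A) = 7 - 1*(-4/3) = 7 + 4/3 = 25/3)
-14*(k(-40, (-1 - 4)*4) - m) = -14*(25/3 - 1*(-660)) = -14*(25/3 + 660) = -14*2005/3 = -28070/3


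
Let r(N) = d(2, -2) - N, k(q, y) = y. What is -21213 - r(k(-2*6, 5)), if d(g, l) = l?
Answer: -21206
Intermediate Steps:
r(N) = -2 - N
-21213 - r(k(-2*6, 5)) = -21213 - (-2 - 1*5) = -21213 - (-2 - 5) = -21213 - 1*(-7) = -21213 + 7 = -21206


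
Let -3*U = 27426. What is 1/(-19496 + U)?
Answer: -1/28638 ≈ -3.4919e-5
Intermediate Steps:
U = -9142 (U = -⅓*27426 = -9142)
1/(-19496 + U) = 1/(-19496 - 9142) = 1/(-28638) = -1/28638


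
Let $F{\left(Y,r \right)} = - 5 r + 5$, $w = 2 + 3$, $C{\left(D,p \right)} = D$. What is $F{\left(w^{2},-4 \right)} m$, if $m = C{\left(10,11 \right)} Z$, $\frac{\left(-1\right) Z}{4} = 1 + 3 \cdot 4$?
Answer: $-13000$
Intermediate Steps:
$w = 5$
$Z = -52$ ($Z = - 4 \left(1 + 3 \cdot 4\right) = - 4 \left(1 + 12\right) = \left(-4\right) 13 = -52$)
$F{\left(Y,r \right)} = 5 - 5 r$
$m = -520$ ($m = 10 \left(-52\right) = -520$)
$F{\left(w^{2},-4 \right)} m = \left(5 - -20\right) \left(-520\right) = \left(5 + 20\right) \left(-520\right) = 25 \left(-520\right) = -13000$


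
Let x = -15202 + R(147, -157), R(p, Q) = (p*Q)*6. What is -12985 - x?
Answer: 140691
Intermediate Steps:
R(p, Q) = 6*Q*p (R(p, Q) = (Q*p)*6 = 6*Q*p)
x = -153676 (x = -15202 + 6*(-157)*147 = -15202 - 138474 = -153676)
-12985 - x = -12985 - 1*(-153676) = -12985 + 153676 = 140691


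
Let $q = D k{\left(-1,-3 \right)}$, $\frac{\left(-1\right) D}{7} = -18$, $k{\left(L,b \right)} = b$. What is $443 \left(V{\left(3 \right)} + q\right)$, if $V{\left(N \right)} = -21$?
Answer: $-176757$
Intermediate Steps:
$D = 126$ ($D = \left(-7\right) \left(-18\right) = 126$)
$q = -378$ ($q = 126 \left(-3\right) = -378$)
$443 \left(V{\left(3 \right)} + q\right) = 443 \left(-21 - 378\right) = 443 \left(-399\right) = -176757$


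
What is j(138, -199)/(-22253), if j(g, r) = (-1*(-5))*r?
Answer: 995/22253 ≈ 0.044713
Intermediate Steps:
j(g, r) = 5*r
j(138, -199)/(-22253) = (5*(-199))/(-22253) = -995*(-1/22253) = 995/22253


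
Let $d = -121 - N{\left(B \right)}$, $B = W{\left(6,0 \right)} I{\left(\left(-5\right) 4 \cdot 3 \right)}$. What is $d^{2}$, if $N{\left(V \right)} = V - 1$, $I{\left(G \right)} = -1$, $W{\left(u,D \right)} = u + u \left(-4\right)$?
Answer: $19044$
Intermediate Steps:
$W{\left(u,D \right)} = - 3 u$ ($W{\left(u,D \right)} = u - 4 u = - 3 u$)
$B = 18$ ($B = \left(-3\right) 6 \left(-1\right) = \left(-18\right) \left(-1\right) = 18$)
$N{\left(V \right)} = -1 + V$ ($N{\left(V \right)} = V - 1 = -1 + V$)
$d = -138$ ($d = -121 - \left(-1 + 18\right) = -121 - 17 = -138$)
$d^{2} = \left(-138\right)^{2} = 19044$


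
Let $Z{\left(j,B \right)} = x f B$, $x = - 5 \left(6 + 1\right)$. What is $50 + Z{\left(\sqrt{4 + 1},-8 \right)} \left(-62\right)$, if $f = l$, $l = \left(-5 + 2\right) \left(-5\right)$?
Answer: $-260350$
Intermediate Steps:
$x = -35$ ($x = \left(-5\right) 7 = -35$)
$l = 15$ ($l = \left(-3\right) \left(-5\right) = 15$)
$f = 15$
$Z{\left(j,B \right)} = - 525 B$ ($Z{\left(j,B \right)} = \left(-35\right) 15 B = - 525 B$)
$50 + Z{\left(\sqrt{4 + 1},-8 \right)} \left(-62\right) = 50 + \left(-525\right) \left(-8\right) \left(-62\right) = 50 + 4200 \left(-62\right) = 50 - 260400 = -260350$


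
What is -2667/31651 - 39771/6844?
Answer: -1277044869/216619444 ≈ -5.8953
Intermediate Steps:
-2667/31651 - 39771/6844 = -1277044869/216619444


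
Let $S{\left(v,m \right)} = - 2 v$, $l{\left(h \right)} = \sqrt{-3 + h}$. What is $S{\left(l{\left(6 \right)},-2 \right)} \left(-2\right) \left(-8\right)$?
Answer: $- 32 \sqrt{3} \approx -55.426$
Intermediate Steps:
$S{\left(l{\left(6 \right)},-2 \right)} \left(-2\right) \left(-8\right) = - 2 \sqrt{-3 + 6} \left(-2\right) \left(-8\right) = - 2 \sqrt{3} \left(-2\right) \left(-8\right) = 4 \sqrt{3} \left(-8\right) = - 32 \sqrt{3}$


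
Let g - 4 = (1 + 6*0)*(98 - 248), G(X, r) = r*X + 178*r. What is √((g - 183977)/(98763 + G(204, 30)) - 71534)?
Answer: I*√96566078882635/36741 ≈ 267.46*I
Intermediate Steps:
G(X, r) = 178*r + X*r (G(X, r) = X*r + 178*r = 178*r + X*r)
g = -146 (g = 4 + (1 + 6*0)*(98 - 248) = 4 + (1 + 0)*(-150) = 4 + 1*(-150) = 4 - 150 = -146)
√((g - 183977)/(98763 + G(204, 30)) - 71534) = √((-146 - 183977)/(98763 + 30*(178 + 204)) - 71534) = √(-184123/(98763 + 30*382) - 71534) = √(-184123/(98763 + 11460) - 71534) = √(-184123/110223 - 71534) = √(-7884876205/110223) = I*√96566078882635/36741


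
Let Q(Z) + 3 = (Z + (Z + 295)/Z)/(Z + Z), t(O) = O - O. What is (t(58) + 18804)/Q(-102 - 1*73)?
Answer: -230349000/30601 ≈ -7527.5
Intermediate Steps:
t(O) = 0
Q(Z) = -3 + (Z + (295 + Z)/Z)/(2*Z) (Q(Z) = -3 + (Z + (Z + 295)/Z)/(Z + Z) = -3 + (Z + (295 + Z)/Z)/((2*Z)) = -3 + (Z + (295 + Z)/Z)*(1/(2*Z)) = -3 + (Z + (295 + Z)/Z)/(2*Z))
(t(58) + 18804)/Q(-102 - 1*73) = (0 + 18804)/(((295 + (-102 - 1*73) - 5*(-102 - 1*73)²)/(2*(-102 - 1*73)²))) = 18804/(((295 + (-102 - 73) - 5*(-102 - 73)²)/(2*(-102 - 73)²))) = 18804/(((½)*(295 - 175 - 5*(-175)²)/(-175)²)) = 18804/(((½)*(1/30625)*(295 - 175 - 5*30625))) = 18804/(((½)*(1/30625)*(295 - 175 - 153125))) = 18804/(((½)*(1/30625)*(-153005))) = 18804/(-30601/12250) = 18804*(-12250/30601) = -230349000/30601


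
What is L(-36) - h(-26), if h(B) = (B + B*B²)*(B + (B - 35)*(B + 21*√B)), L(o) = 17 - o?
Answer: 27459173 - 22548162*I*√26 ≈ 2.7459e+7 - 1.1497e+8*I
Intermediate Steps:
h(B) = (B + B³)*(B + (-35 + B)*(B + 21*√B))
L(-36) - h(-26) = (17 - 1*(-36)) - ((-26)³ + (-26)⁵ - (-19110)*I*√26 - (-12918360)*I*√26 - 34*(-26)² - 34*(-26)⁴ + 21*(-26)^(5/2) + 21*(-26)^(9/2)) = (17 + 36) - (-17576 - 11881376 - (-19110)*I*√26 - (-12918360)*I*√26 - 34*676 - 34*456976 + 21*(676*I*√26) + 21*(456976*I*√26)) = 53 - (-17576 - 11881376 + 19110*I*√26 + 12918360*I*√26 - 22984 - 15537184 + 14196*I*√26 + 9596496*I*√26) = 53 - (-27459120 + 22548162*I*√26) = 53 + (27459120 - 22548162*I*√26) = 27459173 - 22548162*I*√26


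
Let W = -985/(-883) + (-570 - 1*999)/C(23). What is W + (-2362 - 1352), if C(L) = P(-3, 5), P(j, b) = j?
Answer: -2816668/883 ≈ -3189.9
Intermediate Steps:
C(L) = -3
W = 462794/883 (W = -985/(-883) + (-570 - 1*999)/(-3) = -985*(-1/883) + (-570 - 999)*(-1/3) = 985/883 - 1569*(-1/3) = 985/883 + 523 = 462794/883 ≈ 524.12)
W + (-2362 - 1352) = 462794/883 + (-2362 - 1352) = 462794/883 - 3714 = -2816668/883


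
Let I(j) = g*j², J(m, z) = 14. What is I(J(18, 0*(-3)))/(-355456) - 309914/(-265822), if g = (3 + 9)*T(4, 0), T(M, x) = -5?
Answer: 3540214297/2952750776 ≈ 1.1990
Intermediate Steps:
g = -60 (g = (3 + 9)*(-5) = 12*(-5) = -60)
I(j) = -60*j²
I(J(18, 0*(-3)))/(-355456) - 309914/(-265822) = -60*14²/(-355456) - 309914/(-265822) = -60*196*(-1/355456) - 309914*(-1/265822) = -11760*(-1/355456) + 154957/132911 = 735/22216 + 154957/132911 = 3540214297/2952750776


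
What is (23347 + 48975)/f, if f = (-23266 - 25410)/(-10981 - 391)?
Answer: 205611446/12169 ≈ 16896.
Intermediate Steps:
f = 12169/2843 (f = -48676/(-11372) = -48676*(-1/11372) = 12169/2843 ≈ 4.2803)
(23347 + 48975)/f = (23347 + 48975)/(12169/2843) = 72322*(2843/12169) = 205611446/12169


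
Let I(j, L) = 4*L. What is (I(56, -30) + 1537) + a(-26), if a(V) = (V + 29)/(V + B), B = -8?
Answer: 48175/34 ≈ 1416.9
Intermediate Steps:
a(V) = (29 + V)/(-8 + V) (a(V) = (V + 29)/(V - 8) = (29 + V)/(-8 + V))
(I(56, -30) + 1537) + a(-26) = (4*(-30) + 1537) + (29 - 26)/(-8 - 26) = (-120 + 1537) + 3/(-34) = 1417 - 1/34*3 = 1417 - 3/34 = 48175/34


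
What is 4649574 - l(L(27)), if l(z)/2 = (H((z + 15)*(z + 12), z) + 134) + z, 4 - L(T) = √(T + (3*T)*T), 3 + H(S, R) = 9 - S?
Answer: 4654322 - 204*√246 ≈ 4.6511e+6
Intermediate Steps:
H(S, R) = 6 - S (H(S, R) = -3 + (9 - S) = 6 - S)
L(T) = 4 - √(T + 3*T²) (L(T) = 4 - √(T + (3*T)*T) = 4 - √(T + 3*T²))
l(z) = 280 + 2*z - 2*(12 + z)*(15 + z) (l(z) = 2*(((6 - (z + 15)*(z + 12)) + 134) + z) = 2*(((6 - (15 + z)*(12 + z)) + 134) + z) = 2*(((6 - (12 + z)*(15 + z)) + 134) + z) = 2*((140 - (12 + z)*(15 + z)) + z) = 2*(140 + z - (12 + z)*(15 + z)) = 280 + 2*z - 2*(12 + z)*(15 + z))
4649574 - l(L(27)) = 4649574 - (-80 - 52*(4 - √(27*(1 + 3*27))) - 2*(4 - √(27*(1 + 3*27)))²) = 4649574 - (-80 - 52*(4 - √(27*(1 + 81))) - 2*(4 - √(27*(1 + 81)))²) = 4649574 - (-80 - 52*(4 - √(27*82)) - 2*(4 - √(27*82))²) = 4649574 - (-80 - 52*(4 - √2214) - 2*(4 - √2214)²) = 4649574 - (-80 - 52*(4 - 3*√246) - 2*(4 - 3*√246)²) = 4649574 - (-80 + (-208 + 156*√246) - 2*(4 - 3*√246)²) = 4649574 - (-288 - 2*(4 - 3*√246)² + 156*√246) = 4649574 + (288 - 156*√246 + 2*(4 - 3*√246)²) = 4649862 - 156*√246 + 2*(4 - 3*√246)²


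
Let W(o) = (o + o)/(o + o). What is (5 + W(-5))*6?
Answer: 36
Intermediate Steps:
W(o) = 1 (W(o) = (2*o)/((2*o)) = (2*o)*(1/(2*o)) = 1)
(5 + W(-5))*6 = (5 + 1)*6 = 6*6 = 36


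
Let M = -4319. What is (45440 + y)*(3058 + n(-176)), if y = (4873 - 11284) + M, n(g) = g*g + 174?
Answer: 1187359680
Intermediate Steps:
n(g) = 174 + g² (n(g) = g² + 174 = 174 + g²)
y = -10730 (y = (4873 - 11284) - 4319 = -6411 - 4319 = -10730)
(45440 + y)*(3058 + n(-176)) = (45440 - 10730)*(3058 + (174 + (-176)²)) = 34710*(3058 + (174 + 30976)) = 34710*(3058 + 31150) = 34710*34208 = 1187359680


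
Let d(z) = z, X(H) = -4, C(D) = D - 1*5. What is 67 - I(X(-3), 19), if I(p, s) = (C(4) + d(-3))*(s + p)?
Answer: 127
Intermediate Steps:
C(D) = -5 + D (C(D) = D - 5 = -5 + D)
I(p, s) = -4*p - 4*s (I(p, s) = ((-5 + 4) - 3)*(s + p) = (-1 - 3)*(p + s) = -4*(p + s) = -4*p - 4*s)
67 - I(X(-3), 19) = 67 - (-4*(-4) - 4*19) = 67 - (16 - 76) = 67 - 1*(-60) = 67 + 60 = 127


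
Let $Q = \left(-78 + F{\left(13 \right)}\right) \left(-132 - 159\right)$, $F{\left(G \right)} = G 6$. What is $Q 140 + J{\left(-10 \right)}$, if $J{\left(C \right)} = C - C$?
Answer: $0$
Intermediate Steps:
$F{\left(G \right)} = 6 G$
$J{\left(C \right)} = 0$
$Q = 0$ ($Q = \left(-78 + 6 \cdot 13\right) \left(-132 - 159\right) = \left(-78 + 78\right) \left(-291\right) = 0 \left(-291\right) = 0$)
$Q 140 + J{\left(-10 \right)} = 0 \cdot 140 + 0 = 0 + 0 = 0$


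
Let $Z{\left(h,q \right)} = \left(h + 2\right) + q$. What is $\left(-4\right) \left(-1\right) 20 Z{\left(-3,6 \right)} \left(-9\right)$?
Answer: $-3600$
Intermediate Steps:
$Z{\left(h,q \right)} = 2 + h + q$ ($Z{\left(h,q \right)} = \left(2 + h\right) + q = 2 + h + q$)
$\left(-4\right) \left(-1\right) 20 Z{\left(-3,6 \right)} \left(-9\right) = \left(-4\right) \left(-1\right) 20 \left(2 - 3 + 6\right) \left(-9\right) = 4 \cdot 20 \cdot 5 \left(-9\right) = 4 \cdot 100 \left(-9\right) = 4 \left(-900\right) = -3600$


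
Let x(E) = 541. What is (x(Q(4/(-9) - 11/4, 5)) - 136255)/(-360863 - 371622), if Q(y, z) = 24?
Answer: 135714/732485 ≈ 0.18528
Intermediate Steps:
(x(Q(4/(-9) - 11/4, 5)) - 136255)/(-360863 - 371622) = (541 - 136255)/(-360863 - 371622) = -135714/(-732485) = -135714*(-1/732485) = 135714/732485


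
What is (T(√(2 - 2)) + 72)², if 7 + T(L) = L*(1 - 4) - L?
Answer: 4225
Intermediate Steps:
T(L) = -7 - 4*L (T(L) = -7 + (L*(1 - 4) - L) = -7 + (L*(-3) - L) = -7 + (-3*L - L) = -7 - 4*L)
(T(√(2 - 2)) + 72)² = ((-7 - 4*√(2 - 2)) + 72)² = ((-7 - 4*√0) + 72)² = ((-7 - 4*0) + 72)² = ((-7 + 0) + 72)² = (-7 + 72)² = 65² = 4225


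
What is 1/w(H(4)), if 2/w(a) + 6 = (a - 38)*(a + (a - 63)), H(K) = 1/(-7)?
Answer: 117987/98 ≈ 1203.9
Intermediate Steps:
H(K) = -⅐
w(a) = 2/(-6 + (-63 + 2*a)*(-38 + a)) (w(a) = 2/(-6 + (a - 38)*(a + (a - 63))) = 2/(-6 + (-38 + a)*(a + (-63 + a))) = 2/(-6 + (-38 + a)*(-63 + 2*a)) = 2/(-6 + (-63 + 2*a)*(-38 + a)))
1/w(H(4)) = 1/(2/(2388 - 139*(-⅐) + 2*(-⅐)²)) = 1/(2/(2388 + 139/7 + 2*(1/49))) = 1/(2/(2388 + 139/7 + 2/49)) = 1/(2/(117987/49)) = 1/(2*(49/117987)) = 1/(98/117987) = 117987/98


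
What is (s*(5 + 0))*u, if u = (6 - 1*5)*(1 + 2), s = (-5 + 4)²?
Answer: 15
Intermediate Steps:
s = 1 (s = (-1)² = 1)
u = 3 (u = (6 - 5)*3 = 1*3 = 3)
(s*(5 + 0))*u = (1*(5 + 0))*3 = (1*5)*3 = 5*3 = 15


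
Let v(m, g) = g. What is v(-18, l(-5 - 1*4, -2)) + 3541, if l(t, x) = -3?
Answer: 3538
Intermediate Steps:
v(-18, l(-5 - 1*4, -2)) + 3541 = -3 + 3541 = 3538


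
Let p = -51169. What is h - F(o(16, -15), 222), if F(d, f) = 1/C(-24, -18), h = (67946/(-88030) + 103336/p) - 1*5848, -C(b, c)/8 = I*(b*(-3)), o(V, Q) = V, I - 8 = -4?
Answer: -30360204273342193/5189076944640 ≈ -5850.8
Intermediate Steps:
I = 4 (I = 8 - 4 = 4)
C(b, c) = 96*b (C(b, c) = -32*b*(-3) = -32*(-3*b) = -(-96)*b = 96*b)
h = -13177172971157/2252203535 (h = (67946/(-88030) + 103336/(-51169)) - 1*5848 = (67946*(-1/88030) + 103336*(-1/51169)) - 5848 = (-33973/44015 - 103336/51169) - 5848 = -6286698477/2252203535 - 5848 = -13177172971157/2252203535 ≈ -5850.8)
F(d, f) = -1/2304 (F(d, f) = 1/(96*(-24)) = 1/(-2304) = -1/2304)
h - F(o(16, -15), 222) = -13177172971157/2252203535 - 1*(-1/2304) = -13177172971157/2252203535 + 1/2304 = -30360204273342193/5189076944640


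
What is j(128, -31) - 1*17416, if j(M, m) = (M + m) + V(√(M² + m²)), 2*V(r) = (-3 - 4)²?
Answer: -34589/2 ≈ -17295.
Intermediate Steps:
V(r) = 49/2 (V(r) = (-3 - 4)²/2 = (½)*(-7)² = (½)*49 = 49/2)
j(M, m) = 49/2 + M + m (j(M, m) = (M + m) + 49/2 = 49/2 + M + m)
j(128, -31) - 1*17416 = (49/2 + 128 - 31) - 1*17416 = 243/2 - 17416 = -34589/2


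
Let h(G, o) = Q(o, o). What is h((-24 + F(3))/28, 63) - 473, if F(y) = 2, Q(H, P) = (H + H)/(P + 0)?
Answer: -471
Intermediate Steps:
Q(H, P) = 2*H/P (Q(H, P) = (2*H)/P = 2*H/P)
h(G, o) = 2 (h(G, o) = 2*o/o = 2)
h((-24 + F(3))/28, 63) - 473 = 2 - 473 = -471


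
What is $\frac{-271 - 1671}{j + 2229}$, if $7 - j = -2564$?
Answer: $- \frac{971}{2400} \approx -0.40458$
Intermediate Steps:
$j = 2571$ ($j = 7 - -2564 = 7 + 2564 = 2571$)
$\frac{-271 - 1671}{j + 2229} = \frac{-271 - 1671}{2571 + 2229} = - \frac{1942}{4800} = \left(-1942\right) \frac{1}{4800} = - \frac{971}{2400}$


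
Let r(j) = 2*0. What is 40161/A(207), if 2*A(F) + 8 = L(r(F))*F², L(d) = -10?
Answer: -40161/214249 ≈ -0.18745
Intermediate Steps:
r(j) = 0
A(F) = -4 - 5*F² (A(F) = -4 + (-10*F²)/2 = -4 - 5*F²)
40161/A(207) = 40161/(-4 - 5*207²) = 40161/(-4 - 5*42849) = 40161/(-4 - 214245) = 40161/(-214249) = 40161*(-1/214249) = -40161/214249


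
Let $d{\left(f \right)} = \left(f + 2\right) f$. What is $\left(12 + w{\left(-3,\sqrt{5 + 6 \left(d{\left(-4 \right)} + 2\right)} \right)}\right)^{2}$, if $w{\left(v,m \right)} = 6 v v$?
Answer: $4356$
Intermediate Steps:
$d{\left(f \right)} = f \left(2 + f\right)$ ($d{\left(f \right)} = \left(2 + f\right) f = f \left(2 + f\right)$)
$w{\left(v,m \right)} = 6 v^{2}$
$\left(12 + w{\left(-3,\sqrt{5 + 6 \left(d{\left(-4 \right)} + 2\right)} \right)}\right)^{2} = \left(12 + 6 \left(-3\right)^{2}\right)^{2} = \left(12 + 6 \cdot 9\right)^{2} = \left(12 + 54\right)^{2} = 66^{2} = 4356$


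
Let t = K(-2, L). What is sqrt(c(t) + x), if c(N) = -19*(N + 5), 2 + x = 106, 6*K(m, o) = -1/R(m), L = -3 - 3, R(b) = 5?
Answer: 17*sqrt(30)/30 ≈ 3.1038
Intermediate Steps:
L = -6
K(m, o) = -1/30 (K(m, o) = (-1/5)/6 = (-1*1/5)/6 = (1/6)*(-1/5) = -1/30)
t = -1/30 ≈ -0.033333
x = 104 (x = -2 + 106 = 104)
c(N) = -95 - 19*N (c(N) = -19*(5 + N) = -95 - 19*N)
sqrt(c(t) + x) = sqrt((-95 - 19*(-1/30)) + 104) = sqrt((-95 + 19/30) + 104) = sqrt(-2831/30 + 104) = sqrt(289/30) = 17*sqrt(30)/30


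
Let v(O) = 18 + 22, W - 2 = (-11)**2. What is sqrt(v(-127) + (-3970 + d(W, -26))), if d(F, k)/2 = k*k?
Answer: I*sqrt(2578) ≈ 50.774*I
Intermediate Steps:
W = 123 (W = 2 + (-11)**2 = 2 + 121 = 123)
d(F, k) = 2*k**2 (d(F, k) = 2*(k*k) = 2*k**2)
v(O) = 40
sqrt(v(-127) + (-3970 + d(W, -26))) = sqrt(40 + (-3970 + 2*(-26)**2)) = sqrt(40 + (-3970 + 2*676)) = sqrt(40 + (-3970 + 1352)) = sqrt(40 - 2618) = sqrt(-2578) = I*sqrt(2578)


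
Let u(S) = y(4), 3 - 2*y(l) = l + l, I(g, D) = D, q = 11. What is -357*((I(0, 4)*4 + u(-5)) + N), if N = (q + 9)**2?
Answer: -295239/2 ≈ -1.4762e+5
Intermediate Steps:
y(l) = 3/2 - l (y(l) = 3/2 - (l + l)/2 = 3/2 - l)
u(S) = -5/2 (u(S) = 3/2 - 1*4 = 3/2 - 4 = -5/2)
N = 400 (N = (11 + 9)**2 = 20**2 = 400)
-357*((I(0, 4)*4 + u(-5)) + N) = -357*((4*4 - 5/2) + 400) = -357*((16 - 5/2) + 400) = -357*(27/2 + 400) = -357*827/2 = -295239/2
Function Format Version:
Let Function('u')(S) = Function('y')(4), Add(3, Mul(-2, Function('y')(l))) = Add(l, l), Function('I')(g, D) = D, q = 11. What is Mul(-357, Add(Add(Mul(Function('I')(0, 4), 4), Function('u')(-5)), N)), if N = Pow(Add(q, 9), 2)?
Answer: Rational(-295239, 2) ≈ -1.4762e+5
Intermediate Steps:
Function('y')(l) = Add(Rational(3, 2), Mul(-1, l)) (Function('y')(l) = Add(Rational(3, 2), Mul(Rational(-1, 2), Add(l, l))) = Add(Rational(3, 2), Mul(Rational(-1, 2), Mul(2, l))) = Add(Rational(3, 2), Mul(-1, l)))
Function('u')(S) = Rational(-5, 2) (Function('u')(S) = Add(Rational(3, 2), Mul(-1, 4)) = Add(Rational(3, 2), -4) = Rational(-5, 2))
N = 400 (N = Pow(Add(11, 9), 2) = Pow(20, 2) = 400)
Mul(-357, Add(Add(Mul(Function('I')(0, 4), 4), Function('u')(-5)), N)) = Mul(-357, Add(Add(Mul(4, 4), Rational(-5, 2)), 400)) = Mul(-357, Add(Add(16, Rational(-5, 2)), 400)) = Mul(-357, Add(Rational(27, 2), 400)) = Mul(-357, Rational(827, 2)) = Rational(-295239, 2)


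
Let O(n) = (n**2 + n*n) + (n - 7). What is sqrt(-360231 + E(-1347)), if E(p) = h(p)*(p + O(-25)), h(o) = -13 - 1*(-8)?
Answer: 3*I*sqrt(39954) ≈ 599.66*I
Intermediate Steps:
h(o) = -5 (h(o) = -13 + 8 = -5)
O(n) = -7 + n + 2*n**2 (O(n) = (n**2 + n**2) + (-7 + n) = 2*n**2 + (-7 + n) = -7 + n + 2*n**2)
E(p) = -6090 - 5*p (E(p) = -5*(p + (-7 - 25 + 2*(-25)**2)) = -5*(p + (-7 - 25 + 2*625)) = -5*(p + (-7 - 25 + 1250)) = -5*(p + 1218) = -5*(1218 + p) = -6090 - 5*p)
sqrt(-360231 + E(-1347)) = sqrt(-360231 + (-6090 - 5*(-1347))) = sqrt(-360231 + (-6090 + 6735)) = sqrt(-360231 + 645) = sqrt(-359586) = 3*I*sqrt(39954)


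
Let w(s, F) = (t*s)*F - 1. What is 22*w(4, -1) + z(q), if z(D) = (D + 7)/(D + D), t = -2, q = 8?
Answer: 2479/16 ≈ 154.94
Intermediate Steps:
z(D) = (7 + D)/(2*D) (z(D) = (7 + D)/((2*D)) = (7 + D)*(1/(2*D)) = (7 + D)/(2*D))
w(s, F) = -1 - 2*F*s (w(s, F) = (-2*s)*F - 1 = -2*F*s - 1 = -1 - 2*F*s)
22*w(4, -1) + z(q) = 22*(-1 - 2*(-1)*4) + (1/2)*(7 + 8)/8 = 22*(-1 + 8) + (1/2)*(1/8)*15 = 22*7 + 15/16 = 154 + 15/16 = 2479/16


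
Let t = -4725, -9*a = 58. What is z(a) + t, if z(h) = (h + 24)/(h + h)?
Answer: -274129/58 ≈ -4726.4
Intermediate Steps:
a = -58/9 (a = -⅑*58 = -58/9 ≈ -6.4444)
z(h) = (24 + h)/(2*h) (z(h) = (24 + h)/((2*h)) = (24 + h)*(1/(2*h)) = (24 + h)/(2*h))
z(a) + t = (24 - 58/9)/(2*(-58/9)) - 4725 = (½)*(-9/58)*(158/9) - 4725 = -79/58 - 4725 = -274129/58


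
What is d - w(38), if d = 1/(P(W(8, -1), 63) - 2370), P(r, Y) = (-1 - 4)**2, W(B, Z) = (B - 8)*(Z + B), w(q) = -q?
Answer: 89109/2345 ≈ 38.000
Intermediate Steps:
W(B, Z) = (-8 + B)*(B + Z)
P(r, Y) = 25 (P(r, Y) = (-5)**2 = 25)
d = -1/2345 (d = 1/(25 - 2370) = 1/(-2345) = -1/2345 ≈ -0.00042644)
d - w(38) = -1/2345 - (-1)*38 = -1/2345 - 1*(-38) = -1/2345 + 38 = 89109/2345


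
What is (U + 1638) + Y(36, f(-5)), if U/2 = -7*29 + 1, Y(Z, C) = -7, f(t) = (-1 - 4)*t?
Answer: 1227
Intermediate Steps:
f(t) = -5*t
U = -404 (U = 2*(-7*29 + 1) = 2*(-203 + 1) = 2*(-202) = -404)
(U + 1638) + Y(36, f(-5)) = (-404 + 1638) - 7 = 1234 - 7 = 1227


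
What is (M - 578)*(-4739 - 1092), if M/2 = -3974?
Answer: 49715106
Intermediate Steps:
M = -7948 (M = 2*(-3974) = -7948)
(M - 578)*(-4739 - 1092) = (-7948 - 578)*(-4739 - 1092) = -8526*(-5831) = 49715106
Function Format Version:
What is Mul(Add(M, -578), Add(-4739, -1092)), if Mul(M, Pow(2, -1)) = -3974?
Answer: 49715106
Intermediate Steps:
M = -7948 (M = Mul(2, -3974) = -7948)
Mul(Add(M, -578), Add(-4739, -1092)) = Mul(Add(-7948, -578), Add(-4739, -1092)) = Mul(-8526, -5831) = 49715106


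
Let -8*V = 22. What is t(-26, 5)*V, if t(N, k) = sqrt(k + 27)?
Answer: -11*sqrt(2) ≈ -15.556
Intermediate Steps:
t(N, k) = sqrt(27 + k)
V = -11/4 (V = -1/8*22 = -11/4 ≈ -2.7500)
t(-26, 5)*V = sqrt(27 + 5)*(-11/4) = sqrt(32)*(-11/4) = (4*sqrt(2))*(-11/4) = -11*sqrt(2)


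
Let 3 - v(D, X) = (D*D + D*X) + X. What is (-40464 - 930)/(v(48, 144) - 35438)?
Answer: 41394/44795 ≈ 0.92408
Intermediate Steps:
v(D, X) = 3 - X - D**2 - D*X (v(D, X) = 3 - ((D*D + D*X) + X) = 3 - ((D**2 + D*X) + X) = 3 - (X + D**2 + D*X) = 3 + (-X - D**2 - D*X) = 3 - X - D**2 - D*X)
(-40464 - 930)/(v(48, 144) - 35438) = (-40464 - 930)/((3 - 1*144 - 1*48**2 - 1*48*144) - 35438) = -41394/((3 - 144 - 1*2304 - 6912) - 35438) = -41394/((3 - 144 - 2304 - 6912) - 35438) = -41394/(-9357 - 35438) = -41394/(-44795) = -41394*(-1/44795) = 41394/44795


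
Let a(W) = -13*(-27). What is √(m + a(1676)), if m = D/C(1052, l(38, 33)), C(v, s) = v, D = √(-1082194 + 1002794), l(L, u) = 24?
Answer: √(97113276 + 2630*I*√794)/526 ≈ 18.735 + 0.0071484*I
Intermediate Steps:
D = 10*I*√794 (D = √(-79400) = 10*I*√794 ≈ 281.78*I)
a(W) = 351
m = 5*I*√794/526 (m = (10*I*√794)/1052 = (10*I*√794)*(1/1052) = 5*I*√794/526 ≈ 0.26785*I)
√(m + a(1676)) = √(5*I*√794/526 + 351) = √(351 + 5*I*√794/526)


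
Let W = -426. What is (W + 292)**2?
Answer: 17956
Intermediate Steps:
(W + 292)**2 = (-426 + 292)**2 = (-134)**2 = 17956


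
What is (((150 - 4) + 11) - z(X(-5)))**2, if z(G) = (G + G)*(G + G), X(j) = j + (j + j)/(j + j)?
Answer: 8649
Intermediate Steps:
X(j) = 1 + j (X(j) = j + (2*j)/((2*j)) = j + (2*j)*(1/(2*j)) = j + 1 = 1 + j)
z(G) = 4*G**2 (z(G) = (2*G)*(2*G) = 4*G**2)
(((150 - 4) + 11) - z(X(-5)))**2 = (((150 - 4) + 11) - 4*(1 - 5)**2)**2 = ((146 + 11) - 4*(-4)**2)**2 = (157 - 4*16)**2 = (157 - 1*64)**2 = (157 - 64)**2 = 93**2 = 8649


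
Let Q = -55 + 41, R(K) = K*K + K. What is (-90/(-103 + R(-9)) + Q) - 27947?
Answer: -866701/31 ≈ -27958.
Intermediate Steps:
R(K) = K + K² (R(K) = K² + K = K + K²)
Q = -14
(-90/(-103 + R(-9)) + Q) - 27947 = (-90/(-103 - 9*(1 - 9)) - 14) - 27947 = (-90/(-103 - 9*(-8)) - 14) - 27947 = (-90/(-103 + 72) - 14) - 27947 = (-90/(-31) - 14) - 27947 = (-90*(-1/31) - 14) - 27947 = (90/31 - 14) - 27947 = -344/31 - 27947 = -866701/31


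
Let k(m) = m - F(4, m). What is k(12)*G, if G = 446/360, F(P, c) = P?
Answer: 446/45 ≈ 9.9111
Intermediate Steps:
k(m) = -4 + m (k(m) = m - 1*4 = m - 4 = -4 + m)
G = 223/180 (G = 446*(1/360) = 223/180 ≈ 1.2389)
k(12)*G = (-4 + 12)*(223/180) = 8*(223/180) = 446/45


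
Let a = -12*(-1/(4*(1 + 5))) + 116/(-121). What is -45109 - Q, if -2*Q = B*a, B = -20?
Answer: -5457634/121 ≈ -45104.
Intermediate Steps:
a = -111/242 (a = -12/(6*(-4)) + 116*(-1/121) = -12/(-24) - 116/121 = -12*(-1/24) - 116/121 = 1/2 - 116/121 = -111/242 ≈ -0.45868)
Q = -555/121 (Q = -(-10)*(-111)/242 = -1/2*1110/121 = -555/121 ≈ -4.5868)
-45109 - Q = -45109 - 1*(-555/121) = -45109 + 555/121 = -5457634/121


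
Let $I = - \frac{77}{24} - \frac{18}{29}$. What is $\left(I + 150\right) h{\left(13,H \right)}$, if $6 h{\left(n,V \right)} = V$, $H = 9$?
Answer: $\frac{101735}{464} \approx 219.26$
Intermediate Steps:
$h{\left(n,V \right)} = \frac{V}{6}$
$I = - \frac{2665}{696}$ ($I = \left(-77\right) \frac{1}{24} - \frac{18}{29} = - \frac{77}{24} - \frac{18}{29} = - \frac{2665}{696} \approx -3.829$)
$\left(I + 150\right) h{\left(13,H \right)} = \left(- \frac{2665}{696} + 150\right) \frac{1}{6} \cdot 9 = \frac{101735}{696} \cdot \frac{3}{2} = \frac{101735}{464}$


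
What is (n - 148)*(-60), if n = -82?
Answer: 13800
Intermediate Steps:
(n - 148)*(-60) = (-82 - 148)*(-60) = -230*(-60) = 13800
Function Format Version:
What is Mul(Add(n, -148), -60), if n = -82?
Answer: 13800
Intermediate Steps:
Mul(Add(n, -148), -60) = Mul(Add(-82, -148), -60) = Mul(-230, -60) = 13800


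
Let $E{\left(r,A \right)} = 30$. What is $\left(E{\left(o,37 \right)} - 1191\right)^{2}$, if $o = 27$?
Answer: $1347921$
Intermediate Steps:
$\left(E{\left(o,37 \right)} - 1191\right)^{2} = \left(30 - 1191\right)^{2} = \left(-1161\right)^{2} = 1347921$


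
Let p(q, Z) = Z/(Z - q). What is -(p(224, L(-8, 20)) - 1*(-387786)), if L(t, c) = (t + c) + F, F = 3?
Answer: -81047259/209 ≈ -3.8779e+5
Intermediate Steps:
L(t, c) = 3 + c + t (L(t, c) = (t + c) + 3 = (c + t) + 3 = 3 + c + t)
-(p(224, L(-8, 20)) - 1*(-387786)) = -((3 + 20 - 8)/((3 + 20 - 8) - 1*224) - 1*(-387786)) = -(15/(15 - 224) + 387786) = -(15/(-209) + 387786) = -(15*(-1/209) + 387786) = -(-15/209 + 387786) = -1*81047259/209 = -81047259/209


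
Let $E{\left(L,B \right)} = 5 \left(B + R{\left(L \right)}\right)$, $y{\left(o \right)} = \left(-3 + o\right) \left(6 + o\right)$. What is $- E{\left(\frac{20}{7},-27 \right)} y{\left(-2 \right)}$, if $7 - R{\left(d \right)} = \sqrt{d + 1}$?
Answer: $-2000 - \frac{300 \sqrt{21}}{7} \approx -2196.4$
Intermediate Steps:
$R{\left(d \right)} = 7 - \sqrt{1 + d}$ ($R{\left(d \right)} = 7 - \sqrt{d + 1} = 7 - \sqrt{1 + d}$)
$E{\left(L,B \right)} = 35 - 5 \sqrt{1 + L} + 5 B$ ($E{\left(L,B \right)} = 5 \left(B - \left(-7 + \sqrt{1 + L}\right)\right) = 5 \left(7 + B - \sqrt{1 + L}\right) = 35 - 5 \sqrt{1 + L} + 5 B$)
$- E{\left(\frac{20}{7},-27 \right)} y{\left(-2 \right)} = - \left(35 - 5 \sqrt{1 + \frac{20}{7}} + 5 \left(-27\right)\right) \left(-18 + \left(-2\right)^{2} + 3 \left(-2\right)\right) = - \left(35 - 5 \sqrt{1 + 20 \cdot \frac{1}{7}} - 135\right) \left(-18 + 4 - 6\right) = - \left(35 - 5 \sqrt{1 + \frac{20}{7}} - 135\right) \left(-20\right) = - \left(35 - 5 \sqrt{\frac{27}{7}} - 135\right) \left(-20\right) = - \left(35 - 5 \frac{3 \sqrt{21}}{7} - 135\right) \left(-20\right) = - \left(35 - \frac{15 \sqrt{21}}{7} - 135\right) \left(-20\right) = - \left(-100 - \frac{15 \sqrt{21}}{7}\right) \left(-20\right) = - (2000 + \frac{300 \sqrt{21}}{7}) = -2000 - \frac{300 \sqrt{21}}{7}$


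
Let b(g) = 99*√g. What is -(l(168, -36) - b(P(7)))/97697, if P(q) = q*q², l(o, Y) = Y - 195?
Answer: 231/97697 + 693*√7/97697 ≈ 0.021132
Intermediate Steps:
l(o, Y) = -195 + Y
P(q) = q³
-(l(168, -36) - b(P(7)))/97697 = -((-195 - 36) - 99*√(7³))/97697 = -(-231 - 99*√343)*(1/97697) = -(-231 - 99*7*√7)*(1/97697) = -(-231 - 693*√7)*(1/97697) = (231 + 693*√7)*(1/97697) = 231/97697 + 693*√7/97697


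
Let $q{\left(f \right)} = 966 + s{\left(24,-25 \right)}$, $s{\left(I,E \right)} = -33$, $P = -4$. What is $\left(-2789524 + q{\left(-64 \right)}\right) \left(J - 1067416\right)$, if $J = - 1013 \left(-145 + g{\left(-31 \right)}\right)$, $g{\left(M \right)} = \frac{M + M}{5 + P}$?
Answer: $2391844215475$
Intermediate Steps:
$g{\left(M \right)} = 2 M$ ($g{\left(M \right)} = \frac{M + M}{5 - 4} = \frac{2 M}{1} = 2 M 1 = 2 M$)
$q{\left(f \right)} = 933$ ($q{\left(f \right)} = 966 - 33 = 933$)
$J = 209691$ ($J = - 1013 \left(-145 + 2 \left(-31\right)\right) = - 1013 \left(-145 - 62\right) = \left(-1013\right) \left(-207\right) = 209691$)
$\left(-2789524 + q{\left(-64 \right)}\right) \left(J - 1067416\right) = \left(-2789524 + 933\right) \left(209691 - 1067416\right) = \left(-2788591\right) \left(-857725\right) = 2391844215475$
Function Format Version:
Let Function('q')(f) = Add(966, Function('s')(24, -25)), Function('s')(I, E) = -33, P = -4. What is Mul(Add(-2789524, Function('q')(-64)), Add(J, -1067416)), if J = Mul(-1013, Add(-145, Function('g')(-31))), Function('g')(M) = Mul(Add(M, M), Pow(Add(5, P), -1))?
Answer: 2391844215475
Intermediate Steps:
Function('g')(M) = Mul(2, M) (Function('g')(M) = Mul(Add(M, M), Pow(Add(5, -4), -1)) = Mul(Mul(2, M), Pow(1, -1)) = Mul(Mul(2, M), 1) = Mul(2, M))
Function('q')(f) = 933 (Function('q')(f) = Add(966, -33) = 933)
J = 209691 (J = Mul(-1013, Add(-145, Mul(2, -31))) = Mul(-1013, Add(-145, -62)) = Mul(-1013, -207) = 209691)
Mul(Add(-2789524, Function('q')(-64)), Add(J, -1067416)) = Mul(Add(-2789524, 933), Add(209691, -1067416)) = Mul(-2788591, -857725) = 2391844215475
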